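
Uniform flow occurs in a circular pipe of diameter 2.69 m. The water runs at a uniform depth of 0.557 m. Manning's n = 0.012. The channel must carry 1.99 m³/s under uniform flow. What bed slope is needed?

For a circular section of diameter D = 2.69 m at depth y = 0.557 m, the central angle is θ = 2 arccos(1 − 2y/D) = 1.89 rad. Then A = (D²/8)(θ − sin θ) = 0.8503 m² and P = Dθ/2 = 2.542 m.
Hydraulic radius R = A/P = 0.8503/2.542 = 0.3346 m.
From Manning's equation, S = [nQ / (1 A R^(2/3))]² = [0.012 × 1.99 / (1 × 0.8503 × 0.3346^(2/3))]² = 0.0034.

S = 0.0034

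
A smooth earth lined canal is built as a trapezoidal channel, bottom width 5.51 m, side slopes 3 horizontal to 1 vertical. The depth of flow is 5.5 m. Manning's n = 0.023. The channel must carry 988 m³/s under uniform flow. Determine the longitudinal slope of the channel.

With bottom width b = 5.51 m and side slope z = 3: A = (b + zy)y = (5.51 + 3×5.5)×5.5 = 121.1 m²; P = b + 2y√(1+z²) = 5.51 + 2×5.5×3.162 = 40.3 m.
Hydraulic radius R = A/P = 121.1/40.3 = 3.004 m.
From Manning's equation, S = [nQ / (1 A R^(2/3))]² = [0.023 × 988 / (1 × 121.1 × 3.004^(2/3))]² = 0.00813.

S = 0.00813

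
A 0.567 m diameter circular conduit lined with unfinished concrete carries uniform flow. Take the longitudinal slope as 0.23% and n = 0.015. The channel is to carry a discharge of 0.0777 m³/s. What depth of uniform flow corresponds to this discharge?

y_n = 0.233 m

Manning's equation rearranged: A R^(2/3) = nQ / (1·√S) = 0.015 × 0.0777 / (√0.0023) = 0.0243.
Trying y = 0.187 m: A R^(2/3) = 0.01613 — too small.
Trying y = 0.274 m: A R^(2/3) = 0.03238 — too large.
Trying y = 0.233 m: A R^(2/3) = 0.0243 — matches.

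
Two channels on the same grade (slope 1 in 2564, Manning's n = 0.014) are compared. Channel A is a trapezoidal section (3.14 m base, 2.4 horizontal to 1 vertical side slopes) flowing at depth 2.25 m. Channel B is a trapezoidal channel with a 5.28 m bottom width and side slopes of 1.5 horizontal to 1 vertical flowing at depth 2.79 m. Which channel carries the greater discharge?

Channel A: With bottom width b = 3.14 m and side slope z = 2.4: A = (b + zy)y = (3.14 + 2.4×2.25)×2.25 = 19.21 m²; P = b + 2y√(1+z²) = 3.14 + 2×2.25×2.6 = 14.84 m. Hydraulic radius R = A/P = 19.21/14.84 = 1.295 m. Q_A = (1/0.014)·19.21·1.295^(2/3)·√0.00039 = 32.2 m³/s.
Channel B: With bottom width b = 5.28 m and side slope z = 1.5: A = (b + zy)y = (5.28 + 1.5×2.79)×2.79 = 26.41 m²; P = b + 2y√(1+z²) = 5.28 + 2×2.79×1.803 = 15.34 m. Hydraulic radius R = A/P = 26.41/15.34 = 1.722 m. Q_B = (1/0.014)·26.41·1.722^(2/3)·√0.00039 = 53.51 m³/s.
Q_A = 32.2 m³/s vs Q_B = 53.51 m³/s, so channel B carries more.

channel B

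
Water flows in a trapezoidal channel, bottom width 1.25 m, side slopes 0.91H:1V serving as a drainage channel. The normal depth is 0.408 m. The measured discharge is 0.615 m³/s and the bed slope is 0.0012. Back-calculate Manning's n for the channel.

n = 0.016

With bottom width b = 1.25 m and side slope z = 0.91: A = (b + zy)y = (1.25 + 0.91×0.408)×0.408 = 0.6615 m²; P = b + 2y√(1+z²) = 1.25 + 2×0.408×1.352 = 2.353 m.
Hydraulic radius R = A/P = 0.6615/2.353 = 0.2811 m.
Rearranging Manning's equation: n = (1/Q) A R^(2/3) S^(1/2) = (1/0.615) × 0.6615 × 0.2811^(2/3) × √0.0012 = 0.016.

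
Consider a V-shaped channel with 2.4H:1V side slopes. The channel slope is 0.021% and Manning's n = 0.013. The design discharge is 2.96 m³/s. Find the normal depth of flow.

Manning's equation rearranged: A R^(2/3) = nQ / (1·√S) = 0.013 × 2.96 / (√0.00021) = 2.655.
At y = 0.965 m: A R^(2/3) = 1.303 — too small.
At y = 1.26 m: A R^(2/3) = 2.655 — ≈ 2.655.

y_n = 1.26 m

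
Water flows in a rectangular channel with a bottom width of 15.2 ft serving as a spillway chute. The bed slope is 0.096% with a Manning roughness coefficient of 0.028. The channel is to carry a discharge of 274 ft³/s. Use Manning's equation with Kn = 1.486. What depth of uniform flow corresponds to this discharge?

y_n = 5.18 ft

Manning's equation rearranged: A R^(2/3) = nQ / (1.486·√S) = 0.028 × 274 / (1.486 × √0.00096) = 166.6.
Trying y = 6.14 ft: A R^(2/3) = 210.9 — too large.
Trying y = 3.79 ft: A R^(2/3) = 106.9 — too small.
Trying y = 5.18 ft: A R^(2/3) = 166.7 — close enough.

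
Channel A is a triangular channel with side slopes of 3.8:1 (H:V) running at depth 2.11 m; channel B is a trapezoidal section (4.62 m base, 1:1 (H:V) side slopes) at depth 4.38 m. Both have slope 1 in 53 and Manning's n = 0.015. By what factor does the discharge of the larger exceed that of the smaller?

4.03

Channel A: For a triangular section with side slope z = 3.8: A = zy² = 3.8×2.11² = 16.92 m²; P = 2y√(1+z²) = 2×2.11×3.929 = 16.58 m. Hydraulic radius R = A/P = 16.92/16.58 = 1.02 m. Q_A = (1/0.015)·16.92·1.02^(2/3)·√0.01887 = 157 m³/s.
Channel B: With bottom width b = 4.62 m and side slope z = 1: A = (b + zy)y = (4.62 + 1×4.38)×4.38 = 39.42 m²; P = b + 2y√(1+z²) = 4.62 + 2×4.38×1.414 = 17.01 m. Hydraulic radius R = A/P = 39.42/17.01 = 2.318 m. Q_B = (1/0.015)·39.42·2.318^(2/3)·√0.01887 = 632.2 m³/s.
The larger discharge is 632.2 m³/s and the smaller is 157 m³/s; the ratio is 4.03.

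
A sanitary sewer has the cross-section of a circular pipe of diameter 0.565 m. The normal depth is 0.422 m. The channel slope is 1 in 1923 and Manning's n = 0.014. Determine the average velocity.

V = 0.5 m/s

For a circular section of diameter D = 0.565 m at depth y = 0.422 m, the central angle is θ = 2 arccos(1 − 2y/D) = 4.175 rad. Then A = (D²/8)(θ − sin θ) = 0.2008 m² and P = Dθ/2 = 1.179 m.
Hydraulic radius R = A/P = 0.2008/1.179 = 0.1703 m.
From Manning's equation, V = (1/n) R^(2/3) S^(1/2) = (1/0.014) × 0.1703^(2/3) × 0.00052^(1/2) = 0.5 m/s.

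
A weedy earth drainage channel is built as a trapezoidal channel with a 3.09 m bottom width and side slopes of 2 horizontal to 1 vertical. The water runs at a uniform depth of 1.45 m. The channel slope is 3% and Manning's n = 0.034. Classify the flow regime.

supercritical

With bottom width b = 3.09 m and side slope z = 2: A = (b + zy)y = (3.09 + 2×1.45)×1.45 = 8.685 m²; P = b + 2y√(1+z²) = 3.09 + 2×1.45×2.236 = 9.575 m.
Hydraulic radius R = A/P = 8.685/9.575 = 0.9071 m.
V = (1/n) R^(2/3) √S = (1/0.034) × 0.9071^(2/3) × √0.03 = 4.774 m/s. Hydraulic depth D_h = A/T = 8.685/8.89 = 0.977 m.
Froude number Fr = V/√(g·D_h) = 4.774/√(9.81×0.977) = 1.54, which is greater than 1, so the flow is supercritical.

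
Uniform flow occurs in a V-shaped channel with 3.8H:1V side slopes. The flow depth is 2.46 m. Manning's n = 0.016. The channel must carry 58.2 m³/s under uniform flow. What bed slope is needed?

S = 0.0013

For a triangular section with side slope z = 3.8: A = zy² = 3.8×2.46² = 23 m²; P = 2y√(1+z²) = 2×2.46×3.929 = 19.33 m.
Hydraulic radius R = A/P = 23/19.33 = 1.19 m.
From Manning's equation, S = [nQ / (1 A R^(2/3))]² = [0.016 × 58.2 / (1 × 23 × 1.19^(2/3))]² = 0.0013.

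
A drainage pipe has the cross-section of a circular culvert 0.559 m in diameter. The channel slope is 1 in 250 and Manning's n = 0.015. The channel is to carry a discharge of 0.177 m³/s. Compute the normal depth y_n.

Manning's equation rearranged: A R^(2/3) = nQ / (1·√S) = 0.015 × 0.177 / (√0.004) = 0.04198.
Trying y = 0.382 m: A R^(2/3) = 0.05359 — high.
Trying y = 0.26 m: A R^(2/3) = 0.02917 — low.
Trying y = 0.323 m: A R^(2/3) = 0.04188 — matches.

y_n = 0.323 m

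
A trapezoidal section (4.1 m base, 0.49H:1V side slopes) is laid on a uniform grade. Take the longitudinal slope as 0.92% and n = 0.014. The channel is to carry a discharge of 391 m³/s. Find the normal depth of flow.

Manning's equation rearranged: A R^(2/3) = nQ / (1·√S) = 0.014 × 391 / (√0.0092) = 57.07.
Trying y = 6.1 m: A R^(2/3) = 78.48 — high.
Trying y = 3.54 m: A R^(2/3) = 29.69 — low.
Trying y = 5.13 m: A R^(2/3) = 57.14 — matches.

y_n = 5.13 m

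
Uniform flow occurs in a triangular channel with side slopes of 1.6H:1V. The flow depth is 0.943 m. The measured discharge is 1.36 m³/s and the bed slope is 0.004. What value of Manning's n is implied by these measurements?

For a triangular section with side slope z = 1.6: A = zy² = 1.6×0.943² = 1.423 m²; P = 2y√(1+z²) = 2×0.943×1.887 = 3.558 m.
Hydraulic radius R = A/P = 1.423/3.558 = 0.3998 m.
Rearranging Manning's equation: n = (1/Q) A R^(2/3) S^(1/2) = (1/1.36) × 1.423 × 0.3998^(2/3) × √0.004 = 0.0359.

n = 0.0359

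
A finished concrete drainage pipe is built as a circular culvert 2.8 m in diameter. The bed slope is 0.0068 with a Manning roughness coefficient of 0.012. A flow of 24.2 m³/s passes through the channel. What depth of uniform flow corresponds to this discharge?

y_n = 1.77 m

Manning's equation rearranged: A R^(2/3) = nQ / (1·√S) = 0.012 × 24.2 / (√0.0068) = 3.522.
At y = 2.13 m: A R^(2/3) = 4.499 — high.
At y = 1.48 m: A R^(2/3) = 2.664 — low.
At y = 1.77 m: A R^(2/3) = 3.527 — matches.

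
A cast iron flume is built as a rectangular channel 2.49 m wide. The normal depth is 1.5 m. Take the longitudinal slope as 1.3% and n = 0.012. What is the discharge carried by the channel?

Q = 27.5 m³/s

Flow area A = b·y = 2.49 × 1.5 = 3.735 m². Wetted perimeter P = b + 2y = 2.49 + 2×1.5 = 5.49 m.
Hydraulic radius R = A/P = 3.735/5.49 = 0.6803 m.
Manning's equation: Q = (1/n) A R^(2/3) S^(1/2) = (1/0.012) × 3.735 × 0.6803^(2/3) × 0.013^(1/2) = 27.5 m³/s.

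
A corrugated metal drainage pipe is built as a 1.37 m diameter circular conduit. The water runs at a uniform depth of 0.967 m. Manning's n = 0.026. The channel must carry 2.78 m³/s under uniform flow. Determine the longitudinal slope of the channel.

S = 0.014

For a circular section of diameter D = 1.37 m at depth y = 0.967 m, the central angle is θ = 2 arccos(1 − 2y/D) = 3.99 rad. Then A = (D²/8)(θ − sin θ) = 1.112 m² and P = Dθ/2 = 2.733 m.
Hydraulic radius R = A/P = 1.112/2.733 = 0.4069 m.
From Manning's equation, S = [nQ / (1 A R^(2/3))]² = [0.026 × 2.78 / (1 × 1.112 × 0.4069^(2/3))]² = 0.014.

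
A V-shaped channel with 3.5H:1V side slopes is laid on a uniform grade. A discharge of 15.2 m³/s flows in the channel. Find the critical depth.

y_c = 1.31 m

At critical depth, Q² T / (g A³) = 1, i.e. A³/T = Q²/g = 15.2²/9.81 = 23.55.
Try y = 1.08 m: A³/T = 9 — short.
Try y = 1.53 m: A³/T = 51.35 — over.
Try y = 1.31 m: A³/T = 23.63 — ≈ 23.55.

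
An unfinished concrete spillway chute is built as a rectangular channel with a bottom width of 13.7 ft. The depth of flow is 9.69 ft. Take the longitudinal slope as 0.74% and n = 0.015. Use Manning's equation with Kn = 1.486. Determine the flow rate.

Q = 2860 ft³/s

Flow area A = b·y = 13.7 × 9.69 = 132.8 ft². Wetted perimeter P = b + 2y = 13.7 + 2×9.69 = 33.08 ft.
Hydraulic radius R = A/P = 132.8/33.08 = 4.013 ft.
Manning's equation: Q = (1.486/n) A R^(2/3) S^(1/2) = (1.486/0.015) × 132.8 × 4.013^(2/3) × 0.0074^(1/2) = 2860 ft³/s.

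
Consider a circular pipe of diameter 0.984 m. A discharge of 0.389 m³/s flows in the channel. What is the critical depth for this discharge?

At critical depth, Q² T / (g A³) = 1, i.e. A³/T = Q²/g = 0.389²/9.81 = 0.01543.
Try y = 0.246 m: A³/T = 0.003856 — low.
Try y = 0.42 m: A³/T = 0.0305 — high.
Try y = 0.352 m: A³/T = 0.01547 — matches.

y_c = 0.352 m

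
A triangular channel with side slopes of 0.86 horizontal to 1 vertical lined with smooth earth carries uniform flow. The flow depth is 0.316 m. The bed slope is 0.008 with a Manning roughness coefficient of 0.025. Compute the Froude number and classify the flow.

For a triangular section with side slope z = 0.86: A = zy² = 0.86×0.316² = 0.08588 m²; P = 2y√(1+z²) = 2×0.316×1.319 = 0.8336 m.
Hydraulic radius R = A/P = 0.08588/0.8336 = 0.103 m.
V = (1/n) R^(2/3) √S = (1/0.025) × 0.103^(2/3) × √0.008 = 0.7862 m/s. Hydraulic depth D_h = A/T = 0.08588/0.5435 = 0.158 m.
Froude number Fr = V/√(g·D_h) = 0.7862/√(9.81×0.158) = 0.632, which is less than 1, so the flow is subcritical.

subcritical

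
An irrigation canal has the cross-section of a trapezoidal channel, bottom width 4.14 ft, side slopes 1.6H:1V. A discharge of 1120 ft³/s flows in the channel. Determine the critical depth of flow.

At critical depth, Q² T / (g A³) = 1, i.e. A³/T = Q²/g = 1120²/32.2 = 38960.
At y = 5.73 ft: A³/T = 19730 — short.
At y = 7.62 ft: A³/T = 67570 — over.
At y = 6.71 ft: A³/T = 38830 — close enough.

y_c = 6.71 ft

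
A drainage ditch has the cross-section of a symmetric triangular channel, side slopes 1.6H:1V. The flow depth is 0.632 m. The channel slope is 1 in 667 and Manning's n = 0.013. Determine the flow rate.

For a triangular section with side slope z = 1.6: A = zy² = 1.6×0.632² = 0.6391 m²; P = 2y√(1+z²) = 2×0.632×1.887 = 2.385 m.
Hydraulic radius R = A/P = 0.6391/2.385 = 0.268 m.
Manning's equation: Q = (1/n) A R^(2/3) S^(1/2) = (1/0.013) × 0.6391 × 0.268^(2/3) × 0.001499^(1/2) = 0.791 m³/s.

Q = 0.791 m³/s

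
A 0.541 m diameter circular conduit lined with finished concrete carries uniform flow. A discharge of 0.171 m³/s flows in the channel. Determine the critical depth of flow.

y_c = 0.275 m

At critical depth, Q² T / (g A³) = 1, i.e. A³/T = Q²/g = 0.171²/9.81 = 0.002981.
Trying y = 0.346 m: A³/T = 0.007202 — too large.
Trying y = 0.275 m: A³/T = 0.002989 — matches.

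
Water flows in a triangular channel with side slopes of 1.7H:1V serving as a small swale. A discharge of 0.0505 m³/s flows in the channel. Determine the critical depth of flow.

y_c = 0.178 m

At critical depth, Q² T / (g A³) = 1, i.e. A³/T = Q²/g = 0.0505²/9.81 = 0.00026.
Trying y = 0.131 m: A³/T = 0.00005575 — low.
Trying y = 0.217 m: A³/T = 0.0006953 — high.
Trying y = 0.178 m: A³/T = 0.0002582 — close enough.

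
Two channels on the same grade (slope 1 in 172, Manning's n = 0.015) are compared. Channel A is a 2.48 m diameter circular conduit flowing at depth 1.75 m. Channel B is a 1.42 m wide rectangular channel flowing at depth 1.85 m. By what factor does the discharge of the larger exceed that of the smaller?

1.76

Channel A: For a circular section of diameter D = 2.48 m at depth y = 1.75 m, the central angle is θ = 2 arccos(1 − 2y/D) = 3.989 rad. Then A = (D²/8)(θ − sin θ) = 3.643 m² and P = Dθ/2 = 4.947 m. Hydraulic radius R = A/P = 3.643/4.947 = 0.7365 m. Q_A = (1/0.015)·3.643·0.7365^(2/3)·√0.005814 = 15.1 m³/s.
Channel B: Flow area A = b·y = 1.42 × 1.85 = 2.627 m². Wetted perimeter P = b + 2y = 1.42 + 2×1.85 = 5.12 m. Hydraulic radius R = A/P = 2.627/5.12 = 0.5131 m. Q_B = (1/0.015)·2.627·0.5131^(2/3)·√0.005814 = 8.559 m³/s.
The larger discharge is 15.1 m³/s and the smaller is 8.559 m³/s; the ratio is 1.76.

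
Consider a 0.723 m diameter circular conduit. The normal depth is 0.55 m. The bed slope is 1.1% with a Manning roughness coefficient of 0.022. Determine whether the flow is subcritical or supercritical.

subcritical

For a circular section of diameter D = 0.723 m at depth y = 0.55 m, the central angle is θ = 2 arccos(1 − 2y/D) = 4.239 rad. Then A = (D²/8)(θ − sin θ) = 0.3351 m² and P = Dθ/2 = 1.532 m.
Hydraulic radius R = A/P = 0.3351/1.532 = 0.2187 m.
V = (1/n) R^(2/3) √S = (1/0.022) × 0.2187^(2/3) × √0.011 = 1.73 m/s. Hydraulic depth D_h = A/T = 0.3351/0.6169 = 0.5432 m.
Froude number Fr = V/√(g·D_h) = 1.73/√(9.81×0.5432) = 0.75, which is less than 1, so the flow is subcritical.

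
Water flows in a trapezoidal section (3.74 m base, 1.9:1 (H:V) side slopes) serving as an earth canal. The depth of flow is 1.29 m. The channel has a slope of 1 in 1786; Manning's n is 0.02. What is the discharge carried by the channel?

With bottom width b = 3.74 m and side slope z = 1.9: A = (b + zy)y = (3.74 + 1.9×1.29)×1.29 = 7.986 m²; P = b + 2y√(1+z²) = 3.74 + 2×1.29×2.147 = 9.279 m.
Hydraulic radius R = A/P = 7.986/9.279 = 0.8606 m.
Manning's equation: Q = (1/n) A R^(2/3) S^(1/2) = (1/0.02) × 7.986 × 0.8606^(2/3) × 0.0005599^(1/2) = 8.55 m³/s.

Q = 8.55 m³/s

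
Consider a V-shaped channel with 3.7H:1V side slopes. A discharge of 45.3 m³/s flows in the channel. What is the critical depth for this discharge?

y_c = 1.98 m

At critical depth, Q² T / (g A³) = 1, i.e. A³/T = Q²/g = 45.3²/9.81 = 209.2.
Trying y = 1.72 m: A³/T = 103 — short.
Trying y = 2.28 m: A³/T = 421.7 — over.
Trying y = 1.98 m: A³/T = 208.3 — ≈ 209.2.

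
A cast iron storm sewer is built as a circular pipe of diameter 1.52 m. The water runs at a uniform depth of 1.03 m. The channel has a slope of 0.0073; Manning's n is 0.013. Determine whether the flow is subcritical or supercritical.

supercritical

For a circular section of diameter D = 1.52 m at depth y = 1.03 m, the central angle is θ = 2 arccos(1 − 2y/D) = 3.868 rad. Then A = (D²/8)(θ − sin θ) = 1.309 m² and P = Dθ/2 = 2.94 m.
Hydraulic radius R = A/P = 1.309/2.94 = 0.4453 m.
V = (1/n) R^(2/3) √S = (1/0.013) × 0.4453^(2/3) × √0.0073 = 3.832 m/s. Hydraulic depth D_h = A/T = 1.309/1.421 = 0.9212 m.
Froude number Fr = V/√(g·D_h) = 3.832/√(9.81×0.9212) = 1.27, which is greater than 1, so the flow is supercritical.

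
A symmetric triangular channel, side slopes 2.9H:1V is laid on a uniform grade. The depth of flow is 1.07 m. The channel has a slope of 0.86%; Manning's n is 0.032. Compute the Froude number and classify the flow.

For a triangular section with side slope z = 2.9: A = zy² = 2.9×1.07² = 3.32 m²; P = 2y√(1+z²) = 2×1.07×3.068 = 6.565 m.
Hydraulic radius R = A/P = 3.32/6.565 = 0.5058 m.
V = (1/n) R^(2/3) √S = (1/0.032) × 0.5058^(2/3) × √0.0086 = 1.84 m/s. Hydraulic depth D_h = A/T = 3.32/6.206 = 0.535 m.
Froude number Fr = V/√(g·D_h) = 1.84/√(9.81×0.535) = 0.803, which is less than 1, so the flow is subcritical.

subcritical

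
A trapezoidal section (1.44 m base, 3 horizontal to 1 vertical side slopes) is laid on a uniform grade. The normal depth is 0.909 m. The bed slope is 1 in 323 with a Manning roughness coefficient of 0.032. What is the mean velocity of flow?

With bottom width b = 1.44 m and side slope z = 3: A = (b + zy)y = (1.44 + 3×0.909)×0.909 = 3.788 m²; P = b + 2y√(1+z²) = 1.44 + 2×0.909×3.162 = 7.189 m.
Hydraulic radius R = A/P = 3.788/7.189 = 0.5269 m.
From Manning's equation, V = (1/n) R^(2/3) S^(1/2) = (1/0.032) × 0.5269^(2/3) × 0.003096^(1/2) = 1.13 m/s.

V = 1.13 m/s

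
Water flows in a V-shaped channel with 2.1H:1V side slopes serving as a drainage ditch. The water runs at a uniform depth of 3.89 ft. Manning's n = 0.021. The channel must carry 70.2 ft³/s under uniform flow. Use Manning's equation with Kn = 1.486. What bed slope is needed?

For a triangular section with side slope z = 2.1: A = zy² = 2.1×3.89² = 31.78 ft²; P = 2y√(1+z²) = 2×3.89×2.326 = 18.1 ft.
Hydraulic radius R = A/P = 31.78/18.1 = 1.756 ft.
From Manning's equation, S = [nQ / (1.486 A R^(2/3))]² = [0.021 × 70.2 / (1.486 × 31.78 × 1.756^(2/3))]² = 0.00046.

S = 0.00046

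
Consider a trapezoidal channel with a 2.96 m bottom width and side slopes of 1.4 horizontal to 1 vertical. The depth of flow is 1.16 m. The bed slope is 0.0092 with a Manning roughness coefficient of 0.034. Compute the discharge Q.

Q = 12.5 m³/s

With bottom width b = 2.96 m and side slope z = 1.4: A = (b + zy)y = (2.96 + 1.4×1.16)×1.16 = 5.317 m²; P = b + 2y√(1+z²) = 2.96 + 2×1.16×1.72 = 6.951 m.
Hydraulic radius R = A/P = 5.317/6.951 = 0.7649 m.
Manning's equation: Q = (1/n) A R^(2/3) S^(1/2) = (1/0.034) × 5.317 × 0.7649^(2/3) × 0.0092^(1/2) = 12.5 m³/s.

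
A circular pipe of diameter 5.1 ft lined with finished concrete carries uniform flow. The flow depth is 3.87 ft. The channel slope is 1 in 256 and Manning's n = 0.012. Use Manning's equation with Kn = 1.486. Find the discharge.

Q = 172 ft³/s

For a circular section of diameter D = 5.1 ft at depth y = 3.87 ft, the central angle is θ = 2 arccos(1 − 2y/D) = 4.23 rad. Then A = (D²/8)(θ − sin θ) = 16.63 ft² and P = Dθ/2 = 10.79 ft.
Hydraulic radius R = A/P = 16.63/10.79 = 1.542 ft.
Manning's equation: Q = (1.486/n) A R^(2/3) S^(1/2) = (1.486/0.012) × 16.63 × 1.542^(2/3) × 0.003906^(1/2) = 172 ft³/s.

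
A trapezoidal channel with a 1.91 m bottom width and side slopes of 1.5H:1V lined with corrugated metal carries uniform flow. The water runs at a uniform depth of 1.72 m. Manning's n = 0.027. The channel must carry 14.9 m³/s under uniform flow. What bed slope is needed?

With bottom width b = 1.91 m and side slope z = 1.5: A = (b + zy)y = (1.91 + 1.5×1.72)×1.72 = 7.723 m²; P = b + 2y√(1+z²) = 1.91 + 2×1.72×1.803 = 8.112 m.
Hydraulic radius R = A/P = 7.723/8.112 = 0.9521 m.
From Manning's equation, S = [nQ / (1 A R^(2/3))]² = [0.027 × 14.9 / (1 × 7.723 × 0.9521^(2/3))]² = 0.0029.

S = 0.0029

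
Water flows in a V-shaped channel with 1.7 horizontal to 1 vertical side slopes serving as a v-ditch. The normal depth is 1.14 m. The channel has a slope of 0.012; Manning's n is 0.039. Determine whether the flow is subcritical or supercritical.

subcritical

For a triangular section with side slope z = 1.7: A = zy² = 1.7×1.14² = 2.209 m²; P = 2y√(1+z²) = 2×1.14×1.972 = 4.497 m.
Hydraulic radius R = A/P = 2.209/4.497 = 0.4913 m.
V = (1/n) R^(2/3) √S = (1/0.039) × 0.4913^(2/3) × √0.012 = 1.749 m/s. Hydraulic depth D_h = A/T = 2.209/3.876 = 0.57 m.
Froude number Fr = V/√(g·D_h) = 1.749/√(9.81×0.57) = 0.74, which is less than 1, so the flow is subcritical.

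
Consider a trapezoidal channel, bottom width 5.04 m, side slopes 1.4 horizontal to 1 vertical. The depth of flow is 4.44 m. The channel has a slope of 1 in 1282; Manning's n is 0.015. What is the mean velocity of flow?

V = 3.39 m/s

With bottom width b = 5.04 m and side slope z = 1.4: A = (b + zy)y = (5.04 + 1.4×4.44)×4.44 = 49.98 m²; P = b + 2y√(1+z²) = 5.04 + 2×4.44×1.72 = 20.32 m.
Hydraulic radius R = A/P = 49.98/20.32 = 2.46 m.
From Manning's equation, V = (1/n) R^(2/3) S^(1/2) = (1/0.015) × 2.46^(2/3) × 0.00078^(1/2) = 3.39 m/s.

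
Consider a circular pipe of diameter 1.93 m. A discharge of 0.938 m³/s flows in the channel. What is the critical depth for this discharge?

y_c = 0.456 m

At critical depth, Q² T / (g A³) = 1, i.e. A³/T = Q²/g = 0.938²/9.81 = 0.08969.
Try y = 0.551 m: A³/T = 0.1876 — over.
Try y = 0.389 m: A³/T = 0.04825 — short.
Try y = 0.456 m: A³/T = 0.08981 — close enough.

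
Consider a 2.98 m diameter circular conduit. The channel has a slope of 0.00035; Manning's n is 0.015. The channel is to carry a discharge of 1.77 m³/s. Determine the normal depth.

y_n = 1.01 m

Manning's equation rearranged: A R^(2/3) = nQ / (1·√S) = 0.015 × 1.77 / (√0.00035) = 1.419.
Try y = 0.739 m: A R^(2/3) = 0.7727 — too small.
Try y = 1.21 m: A R^(2/3) = 1.985 — too large.
Try y = 1.01 m: A R^(2/3) = 1.418 — ≈ 1.419.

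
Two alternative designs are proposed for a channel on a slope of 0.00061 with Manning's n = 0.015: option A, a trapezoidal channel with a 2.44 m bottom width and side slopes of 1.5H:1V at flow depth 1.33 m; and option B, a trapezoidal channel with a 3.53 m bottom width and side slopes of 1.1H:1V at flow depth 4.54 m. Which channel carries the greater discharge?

channel B

Channel A: With bottom width b = 2.44 m and side slope z = 1.5: A = (b + zy)y = (2.44 + 1.5×1.33)×1.33 = 5.899 m²; P = b + 2y√(1+z²) = 2.44 + 2×1.33×1.803 = 7.235 m. Hydraulic radius R = A/P = 5.899/7.235 = 0.8152 m. Q_A = (1/0.015)·5.899·0.8152^(2/3)·√0.00061 = 8.476 m³/s.
Channel B: With bottom width b = 3.53 m and side slope z = 1.1: A = (b + zy)y = (3.53 + 1.1×4.54)×4.54 = 38.7 m²; P = b + 2y√(1+z²) = 3.53 + 2×4.54×1.487 = 17.03 m. Hydraulic radius R = A/P = 38.7/17.03 = 2.273 m. Q_B = (1/0.015)·38.7·2.273^(2/3)·√0.00061 = 110.1 m³/s.
Q_A = 8.476 m³/s vs Q_B = 110.1 m³/s, so channel B carries more.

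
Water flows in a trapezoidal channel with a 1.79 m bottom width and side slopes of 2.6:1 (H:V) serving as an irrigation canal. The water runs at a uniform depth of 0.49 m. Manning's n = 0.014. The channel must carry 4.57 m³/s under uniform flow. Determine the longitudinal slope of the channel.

With bottom width b = 1.79 m and side slope z = 2.6: A = (b + zy)y = (1.79 + 2.6×0.49)×0.49 = 1.501 m²; P = b + 2y√(1+z²) = 1.79 + 2×0.49×2.786 = 4.52 m.
Hydraulic radius R = A/P = 1.501/4.52 = 0.3322 m.
From Manning's equation, S = [nQ / (1 A R^(2/3))]² = [0.014 × 4.57 / (1 × 1.501 × 0.3322^(2/3))]² = 0.00789.

S = 0.00789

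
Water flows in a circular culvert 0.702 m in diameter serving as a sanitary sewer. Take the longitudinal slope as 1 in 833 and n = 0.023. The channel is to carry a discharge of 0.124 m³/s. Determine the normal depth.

y_n = 0.424 m

Manning's equation rearranged: A R^(2/3) = nQ / (1·√S) = 0.023 × 0.124 / (√0.0012) = 0.08231.
At y = 0.359 m: A R^(2/3) = 0.06302 — short.
At y = 0.462 m: A R^(2/3) = 0.0934 — over.
At y = 0.424 m: A R^(2/3) = 0.08234 — ≈ 0.08231.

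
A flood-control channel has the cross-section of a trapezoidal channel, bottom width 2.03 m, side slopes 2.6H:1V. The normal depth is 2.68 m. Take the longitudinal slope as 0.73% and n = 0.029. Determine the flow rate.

Q = 89.8 m³/s

With bottom width b = 2.03 m and side slope z = 2.6: A = (b + zy)y = (2.03 + 2.6×2.68)×2.68 = 24.11 m²; P = b + 2y√(1+z²) = 2.03 + 2×2.68×2.786 = 16.96 m.
Hydraulic radius R = A/P = 24.11/16.96 = 1.422 m.
Manning's equation: Q = (1/n) A R^(2/3) S^(1/2) = (1/0.029) × 24.11 × 1.422^(2/3) × 0.0073^(1/2) = 89.8 m³/s.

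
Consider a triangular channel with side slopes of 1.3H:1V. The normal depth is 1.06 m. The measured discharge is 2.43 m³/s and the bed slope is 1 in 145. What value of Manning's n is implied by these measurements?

For a triangular section with side slope z = 1.3: A = zy² = 1.3×1.06² = 1.461 m²; P = 2y√(1+z²) = 2×1.06×1.64 = 3.477 m.
Hydraulic radius R = A/P = 1.461/3.477 = 0.4201 m.
Rearranging Manning's equation: n = (1/Q) A R^(2/3) S^(1/2) = (1/2.43) × 1.461 × 0.4201^(2/3) × √0.006897 = 0.028.

n = 0.028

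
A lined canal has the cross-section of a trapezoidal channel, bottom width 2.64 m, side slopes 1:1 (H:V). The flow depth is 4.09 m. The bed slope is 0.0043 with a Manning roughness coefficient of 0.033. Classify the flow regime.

With bottom width b = 2.64 m and side slope z = 1: A = (b + zy)y = (2.64 + 1×4.09)×4.09 = 27.53 m²; P = b + 2y√(1+z²) = 2.64 + 2×4.09×1.414 = 14.21 m.
Hydraulic radius R = A/P = 27.53/14.21 = 1.937 m.
V = (1/n) R^(2/3) √S = (1/0.033) × 1.937^(2/3) × √0.0043 = 3.088 m/s. Hydraulic depth D_h = A/T = 27.53/10.82 = 2.544 m.
Froude number Fr = V/√(g·D_h) = 3.088/√(9.81×2.544) = 0.618, which is less than 1, so the flow is subcritical.

subcritical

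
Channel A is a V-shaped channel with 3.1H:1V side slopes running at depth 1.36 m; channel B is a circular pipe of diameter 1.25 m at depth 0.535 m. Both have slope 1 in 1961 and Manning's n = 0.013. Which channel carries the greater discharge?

Channel A: For a triangular section with side slope z = 3.1: A = zy² = 3.1×1.36² = 5.734 m²; P = 2y√(1+z²) = 2×1.36×3.257 = 8.86 m. Hydraulic radius R = A/P = 5.734/8.86 = 0.6472 m. Q_A = (1/0.013)·5.734·0.6472^(2/3)·√0.0005099 = 7.452 m³/s.
Channel B: For a circular section of diameter D = 1.25 m at depth y = 0.535 m, the central angle is θ = 2 arccos(1 − 2y/D) = 2.853 rad. Then A = (D²/8)(θ − sin θ) = 0.5015 m² and P = Dθ/2 = 1.783 m. Hydraulic radius R = A/P = 0.5015/1.783 = 0.2813 m. Q_B = (1/0.013)·0.5015·0.2813^(2/3)·√0.0005099 = 0.374 m³/s.
Q_A = 7.452 m³/s vs Q_B = 0.374 m³/s, so channel A carries more.

channel A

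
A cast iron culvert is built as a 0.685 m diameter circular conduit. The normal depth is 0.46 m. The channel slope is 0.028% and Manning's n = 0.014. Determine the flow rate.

For a circular section of diameter D = 0.685 m at depth y = 0.46 m, the central angle is θ = 2 arccos(1 − 2y/D) = 3.842 rad. Then A = (D²/8)(θ − sin θ) = 0.2631 m² and P = Dθ/2 = 1.316 m.
Hydraulic radius R = A/P = 0.2631/1.316 = 0.2 m.
Manning's equation: Q = (1/n) A R^(2/3) S^(1/2) = (1/0.014) × 0.2631 × 0.2^(2/3) × 0.00028^(1/2) = 0.108 m³/s.

Q = 0.108 m³/s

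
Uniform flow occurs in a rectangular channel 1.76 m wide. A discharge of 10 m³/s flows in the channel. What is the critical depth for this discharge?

For a rectangular channel, critical depth y_c = (q²/g)^(1/3) where q = Q/b = 10/1.76 = 5.682 m²/s.
So y_c = (5.682²/9.81)^(1/3) = 1.49 m.

y_c = 1.49 m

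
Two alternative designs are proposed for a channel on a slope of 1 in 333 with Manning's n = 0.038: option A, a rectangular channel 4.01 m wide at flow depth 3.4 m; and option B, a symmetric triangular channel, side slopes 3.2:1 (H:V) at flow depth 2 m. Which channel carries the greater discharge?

channel A

Channel A: Flow area A = b·y = 4.01 × 3.4 = 13.63 m². Wetted perimeter P = b + 2y = 4.01 + 2×3.4 = 10.81 m. Hydraulic radius R = A/P = 13.63/10.81 = 1.261 m. Q_A = (1/0.038)·13.63·1.261^(2/3)·√0.003003 = 22.95 m³/s.
Channel B: For a triangular section with side slope z = 3.2: A = zy² = 3.2×2² = 12.8 m²; P = 2y√(1+z²) = 2×2×3.353 = 13.41 m. Hydraulic radius R = A/P = 12.8/13.41 = 0.9545 m. Q_B = (1/0.038)·12.8·0.9545^(2/3)·√0.003003 = 17.89 m³/s.
Q_A = 22.95 m³/s vs Q_B = 17.89 m³/s, so channel A carries more.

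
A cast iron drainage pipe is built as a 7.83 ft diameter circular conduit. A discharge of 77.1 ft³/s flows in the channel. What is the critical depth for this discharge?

At critical depth, Q² T / (g A³) = 1, i.e. A³/T = Q²/g = 77.1²/32.2 = 184.6.
Trying y = 2.71 ft: A³/T = 434.4 — high.
Trying y = 1.79 ft: A³/T = 86.78 — low.
Trying y = 2.17 ft: A³/T = 183.7 — close enough.

y_c = 2.17 ft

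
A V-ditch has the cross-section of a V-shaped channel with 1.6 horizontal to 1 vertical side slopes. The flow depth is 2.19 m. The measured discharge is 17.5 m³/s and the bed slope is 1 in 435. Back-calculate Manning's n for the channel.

n = 0.02

For a triangular section with side slope z = 1.6: A = zy² = 1.6×2.19² = 7.674 m²; P = 2y√(1+z²) = 2×2.19×1.887 = 8.264 m.
Hydraulic radius R = A/P = 7.674/8.264 = 0.9286 m.
Rearranging Manning's equation: n = (1/Q) A R^(2/3) S^(1/2) = (1/17.5) × 7.674 × 0.9286^(2/3) × √0.002299 = 0.02.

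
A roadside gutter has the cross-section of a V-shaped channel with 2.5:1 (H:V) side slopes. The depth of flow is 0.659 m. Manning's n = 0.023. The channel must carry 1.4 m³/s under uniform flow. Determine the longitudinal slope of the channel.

For a triangular section with side slope z = 2.5: A = zy² = 2.5×0.659² = 1.086 m²; P = 2y√(1+z²) = 2×0.659×2.693 = 3.549 m.
Hydraulic radius R = A/P = 1.086/3.549 = 0.3059 m.
From Manning's equation, S = [nQ / (1 A R^(2/3))]² = [0.023 × 1.4 / (1 × 1.086 × 0.3059^(2/3))]² = 0.00427.

S = 0.00427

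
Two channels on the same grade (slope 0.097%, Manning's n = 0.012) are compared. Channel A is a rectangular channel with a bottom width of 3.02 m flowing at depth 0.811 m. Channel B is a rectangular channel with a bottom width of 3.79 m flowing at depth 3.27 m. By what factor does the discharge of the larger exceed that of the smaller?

Channel A: Flow area A = b·y = 3.02 × 0.811 = 2.449 m². Wetted perimeter P = b + 2y = 3.02 + 2×0.811 = 4.642 m. Hydraulic radius R = A/P = 2.449/4.642 = 0.5276 m. Q_A = (1/0.012)·2.449·0.5276^(2/3)·√0.00097 = 4.151 m³/s.
Channel B: Flow area A = b·y = 3.79 × 3.27 = 12.39 m². Wetted perimeter P = b + 2y = 3.79 + 2×3.27 = 10.33 m. Hydraulic radius R = A/P = 12.39/10.33 = 1.2 m. Q_B = (1/0.012)·12.39·1.2^(2/3)·√0.00097 = 36.32 m³/s.
The larger discharge is 36.32 m³/s and the smaller is 4.151 m³/s; the ratio is 8.75.

8.75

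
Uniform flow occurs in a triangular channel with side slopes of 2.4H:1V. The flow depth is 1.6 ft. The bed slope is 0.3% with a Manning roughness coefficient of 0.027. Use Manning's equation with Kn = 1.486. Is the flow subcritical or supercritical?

subcritical

For a triangular section with side slope z = 2.4: A = zy² = 2.4×1.6² = 6.144 ft²; P = 2y√(1+z²) = 2×1.6×2.6 = 8.32 ft.
Hydraulic radius R = A/P = 6.144/8.32 = 0.7385 ft.
V = (1.486/n) R^(2/3) √S = (1.486/0.027) × 0.7385^(2/3) × √0.003 = 2.463 ft/s. Hydraulic depth D_h = A/T = 6.144/7.68 = 0.8 ft.
Froude number Fr = V/√(g·D_h) = 2.463/√(32.2×0.8) = 0.485, which is less than 1, so the flow is subcritical.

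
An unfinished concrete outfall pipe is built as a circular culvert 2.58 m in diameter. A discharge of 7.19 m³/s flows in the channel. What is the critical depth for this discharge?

At critical depth, Q² T / (g A³) = 1, i.e. A³/T = Q²/g = 7.19²/9.81 = 5.27.
Try y = 0.943 m: A³/T = 2.082 — short.
Try y = 1.36 m: A³/T = 8.471 — over.
Try y = 1.2 m: A³/T = 5.251 — close enough.

y_c = 1.2 m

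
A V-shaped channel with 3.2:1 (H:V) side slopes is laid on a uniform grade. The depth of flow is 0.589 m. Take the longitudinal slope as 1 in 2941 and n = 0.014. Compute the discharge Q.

For a triangular section with side slope z = 3.2: A = zy² = 3.2×0.589² = 1.11 m²; P = 2y√(1+z²) = 2×0.589×3.353 = 3.949 m.
Hydraulic radius R = A/P = 1.11/3.949 = 0.2811 m.
Manning's equation: Q = (1/n) A R^(2/3) S^(1/2) = (1/0.014) × 1.11 × 0.2811^(2/3) × 0.00034^(1/2) = 0.627 m³/s.

Q = 0.627 m³/s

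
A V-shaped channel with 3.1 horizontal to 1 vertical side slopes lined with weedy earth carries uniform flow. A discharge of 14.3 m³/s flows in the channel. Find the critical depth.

At critical depth, Q² T / (g A³) = 1, i.e. A³/T = Q²/g = 14.3²/9.81 = 20.85.
Try y = 0.929 m: A³/T = 3.325 — short.
Try y = 1.59 m: A³/T = 48.83 — over.
Try y = 1.34 m: A³/T = 20.76 — matches.

y_c = 1.34 m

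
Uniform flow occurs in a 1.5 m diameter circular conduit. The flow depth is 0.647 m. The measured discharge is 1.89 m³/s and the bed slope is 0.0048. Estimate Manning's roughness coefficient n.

n = 0.013

For a circular section of diameter D = 1.5 m at depth y = 0.647 m, the central angle is θ = 2 arccos(1 − 2y/D) = 2.866 rad. Then A = (D²/8)(θ − sin θ) = 0.7296 m² and P = Dθ/2 = 2.15 m.
Hydraulic radius R = A/P = 0.7296/2.15 = 0.3394 m.
Rearranging Manning's equation: n = (1/Q) A R^(2/3) S^(1/2) = (1/1.89) × 0.7296 × 0.3394^(2/3) × √0.0048 = 0.013.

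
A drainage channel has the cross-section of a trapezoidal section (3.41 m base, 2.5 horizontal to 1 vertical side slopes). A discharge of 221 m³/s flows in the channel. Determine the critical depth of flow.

At critical depth, Q² T / (g A³) = 1, i.e. A³/T = Q²/g = 221²/9.81 = 4979.
Trying y = 2.74 m: A³/T = 1299 — too small.
Trying y = 3.75 m: A³/T = 4973 — ≈ 4979.

y_c = 3.75 m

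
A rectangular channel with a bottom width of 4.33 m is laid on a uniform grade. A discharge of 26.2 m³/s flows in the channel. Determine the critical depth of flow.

y_c = 1.55 m

For a rectangular channel, critical depth y_c = (q²/g)^(1/3) where q = Q/b = 26.2/4.33 = 6.051 m²/s.
So y_c = (6.051²/9.81)^(1/3) = 1.55 m.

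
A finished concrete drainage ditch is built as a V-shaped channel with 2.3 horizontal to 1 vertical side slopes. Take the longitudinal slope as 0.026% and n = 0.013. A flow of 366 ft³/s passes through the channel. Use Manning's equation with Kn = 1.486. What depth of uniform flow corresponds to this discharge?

Manning's equation rearranged: A R^(2/3) = nQ / (1.486·√S) = 0.013 × 366 / (1.486 × √0.00026) = 198.6.
Try y = 8.21 ft: A R^(2/3) = 375.2 — over.
Try y = 4.96 ft: A R^(2/3) = 97.86 — short.
Try y = 6.47 ft: A R^(2/3) = 198.8 — matches.

y_n = 6.47 ft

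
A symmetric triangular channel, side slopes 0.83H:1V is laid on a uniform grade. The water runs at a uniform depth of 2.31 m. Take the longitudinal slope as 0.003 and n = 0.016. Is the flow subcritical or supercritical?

subcritical

For a triangular section with side slope z = 0.83: A = zy² = 0.83×2.31² = 4.429 m²; P = 2y√(1+z²) = 2×2.31×1.3 = 6.004 m.
Hydraulic radius R = A/P = 4.429/6.004 = 0.7377 m.
V = (1/n) R^(2/3) √S = (1/0.016) × 0.7377^(2/3) × √0.003 = 2.795 m/s. Hydraulic depth D_h = A/T = 4.429/3.835 = 1.155 m.
Froude number Fr = V/√(g·D_h) = 2.795/√(9.81×1.155) = 0.83, which is less than 1, so the flow is subcritical.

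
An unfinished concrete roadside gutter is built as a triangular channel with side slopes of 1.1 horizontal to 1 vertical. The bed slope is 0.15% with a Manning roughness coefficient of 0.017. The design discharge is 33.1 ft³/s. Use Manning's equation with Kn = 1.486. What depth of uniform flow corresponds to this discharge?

y_n = 2.91 ft

Manning's equation rearranged: A R^(2/3) = nQ / (1.486·√S) = 0.017 × 33.1 / (1.486 × √0.0015) = 9.777.
Trying y = 2.38 ft: A R^(2/3) = 5.724 — low.
Trying y = 3.59 ft: A R^(2/3) = 17.13 — high.
Trying y = 2.91 ft: A R^(2/3) = 9.785 — close enough.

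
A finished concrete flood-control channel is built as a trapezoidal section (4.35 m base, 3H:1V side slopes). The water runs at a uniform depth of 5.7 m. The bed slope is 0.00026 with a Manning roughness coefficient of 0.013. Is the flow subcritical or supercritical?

With bottom width b = 4.35 m and side slope z = 3: A = (b + zy)y = (4.35 + 3×5.7)×5.7 = 122.3 m²; P = b + 2y√(1+z²) = 4.35 + 2×5.7×3.162 = 40.4 m.
Hydraulic radius R = A/P = 122.3/40.4 = 3.026 m.
V = (1/n) R^(2/3) √S = (1/0.013) × 3.026^(2/3) × √0.00026 = 2.595 m/s. Hydraulic depth D_h = A/T = 122.3/38.55 = 3.172 m.
Froude number Fr = V/√(g·D_h) = 2.595/√(9.81×3.172) = 0.465, which is less than 1, so the flow is subcritical.

subcritical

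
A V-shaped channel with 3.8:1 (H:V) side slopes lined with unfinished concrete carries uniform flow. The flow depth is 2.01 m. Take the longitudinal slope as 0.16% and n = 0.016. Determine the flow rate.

For a triangular section with side slope z = 3.8: A = zy² = 3.8×2.01² = 15.35 m²; P = 2y√(1+z²) = 2×2.01×3.929 = 15.8 m.
Hydraulic radius R = A/P = 15.35/15.8 = 0.9719 m.
Manning's equation: Q = (1/n) A R^(2/3) S^(1/2) = (1/0.016) × 15.35 × 0.9719^(2/3) × 0.0016^(1/2) = 37.7 m³/s.

Q = 37.7 m³/s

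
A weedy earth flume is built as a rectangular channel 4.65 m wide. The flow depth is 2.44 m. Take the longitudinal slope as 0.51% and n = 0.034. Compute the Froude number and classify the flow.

subcritical

Flow area A = b·y = 4.65 × 2.44 = 11.35 m². Wetted perimeter P = b + 2y = 4.65 + 2×2.44 = 9.53 m.
Hydraulic radius R = A/P = 11.35/9.53 = 1.191 m.
V = (1/n) R^(2/3) √S = (1/0.034) × 1.191^(2/3) × √0.0051 = 2.359 m/s. Hydraulic depth D_h = A/T = 11.35/4.65 = 2.44 m.
Froude number Fr = V/√(g·D_h) = 2.359/√(9.81×2.44) = 0.482, which is less than 1, so the flow is subcritical.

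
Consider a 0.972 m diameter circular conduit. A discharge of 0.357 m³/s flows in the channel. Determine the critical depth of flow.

At critical depth, Q² T / (g A³) = 1, i.e. A³/T = Q²/g = 0.357²/9.81 = 0.01299.
Trying y = 0.432 m: A³/T = 0.03349 — high.
Trying y = 0.255 m: A³/T = 0.004376 — low.
Trying y = 0.338 m: A³/T = 0.01304 — close enough.

y_c = 0.338 m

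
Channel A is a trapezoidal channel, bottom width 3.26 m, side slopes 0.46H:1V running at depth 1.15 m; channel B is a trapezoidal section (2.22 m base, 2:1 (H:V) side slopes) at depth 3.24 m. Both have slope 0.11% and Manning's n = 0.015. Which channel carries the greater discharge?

Channel A: With bottom width b = 3.26 m and side slope z = 0.46: A = (b + zy)y = (3.26 + 0.46×1.15)×1.15 = 4.357 m²; P = b + 2y√(1+z²) = 3.26 + 2×1.15×1.101 = 5.792 m. Hydraulic radius R = A/P = 4.357/5.792 = 0.7523 m. Q_A = (1/0.015)·4.357·0.7523^(2/3)·√0.0011 = 7.97 m³/s.
Channel B: With bottom width b = 2.22 m and side slope z = 2: A = (b + zy)y = (2.22 + 2×3.24)×3.24 = 28.19 m²; P = b + 2y√(1+z²) = 2.22 + 2×3.24×2.236 = 16.71 m. Hydraulic radius R = A/P = 28.19/16.71 = 1.687 m. Q_B = (1/0.015)·28.19·1.687^(2/3)·√0.0011 = 88.32 m³/s.
Q_A = 7.97 m³/s vs Q_B = 88.32 m³/s, so channel B carries more.

channel B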